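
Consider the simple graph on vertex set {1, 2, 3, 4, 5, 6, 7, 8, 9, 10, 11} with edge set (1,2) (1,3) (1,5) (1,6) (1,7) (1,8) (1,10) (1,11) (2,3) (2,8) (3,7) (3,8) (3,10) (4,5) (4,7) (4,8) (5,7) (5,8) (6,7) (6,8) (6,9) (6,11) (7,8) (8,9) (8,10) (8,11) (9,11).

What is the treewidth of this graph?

3

A width-3 tree decomposition is:
Bags: B1 = {1, 3, 7, 8}  B2 = {1, 2, 3, 8}  B3 = {1, 5, 7, 8}  B4 = {1, 6, 7, 8}  B5 = {1, 3, 8, 10}  B6 = {1, 6, 8, 11}  B7 = {4, 5, 7, 8}  B8 = {6, 8, 9, 11}
Tree: B1–B2, B1–B3, B1–B4, B2–B5, B4–B6, B3–B7, B6–B8
The largest bag has 4 vertices, giving width 3; this decomposition certifies tw(G) ≤ 3. On the other hand G contains the 4-clique {1, 6, 8, 11}. A clique must lie in a single bag of any decomposition, so no decomposition can have width below 3. Combining the bounds, tw(G) = 3.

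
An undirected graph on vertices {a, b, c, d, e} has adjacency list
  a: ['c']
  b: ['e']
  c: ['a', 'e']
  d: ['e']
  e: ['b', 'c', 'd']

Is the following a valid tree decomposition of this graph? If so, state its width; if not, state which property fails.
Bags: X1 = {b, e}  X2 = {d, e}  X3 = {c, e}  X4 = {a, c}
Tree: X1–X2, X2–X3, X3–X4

Every vertex of G appears in some bag (union = {a, b, c, d, e}); every edge is covered by a bag; and for each vertex v the set of bags containing v is connected in the bag tree. The decomposition is therefore valid. The largest bag has 2 vertices, so the width is 1.

Yes; width 1.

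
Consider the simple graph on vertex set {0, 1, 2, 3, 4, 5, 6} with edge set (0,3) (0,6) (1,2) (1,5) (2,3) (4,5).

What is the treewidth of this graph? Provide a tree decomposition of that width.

Every bag has size at most 2, so the width is 2 − 1 = 1 and tw(G) ≤ 1. G has an edge, so its treewidth is at least 1. Therefore the treewidth is 1.

Treewidth 1.
Bags: B1 = {4, 5}  B2 = {1, 5}  B3 = {1, 2}  B4 = {2, 3}  B5 = {0, 3}  B6 = {0, 6}
Tree: B1–B2, B2–B3, B3–B4, B4–B5, B5–B6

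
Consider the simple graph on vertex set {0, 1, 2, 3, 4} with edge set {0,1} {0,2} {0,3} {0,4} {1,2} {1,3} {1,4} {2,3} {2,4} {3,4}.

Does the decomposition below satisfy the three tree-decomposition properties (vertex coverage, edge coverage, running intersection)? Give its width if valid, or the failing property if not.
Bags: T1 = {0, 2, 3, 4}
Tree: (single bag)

A tree decomposition must satisfy three properties: every vertex lies in some bag; for every edge, both endpoints lie together in some bag; and for every vertex, the bags containing it form a connected subtree. Here vertex 1 appears in no bag, so the decomposition is invalid.

No — vertex 1 appears in no bag.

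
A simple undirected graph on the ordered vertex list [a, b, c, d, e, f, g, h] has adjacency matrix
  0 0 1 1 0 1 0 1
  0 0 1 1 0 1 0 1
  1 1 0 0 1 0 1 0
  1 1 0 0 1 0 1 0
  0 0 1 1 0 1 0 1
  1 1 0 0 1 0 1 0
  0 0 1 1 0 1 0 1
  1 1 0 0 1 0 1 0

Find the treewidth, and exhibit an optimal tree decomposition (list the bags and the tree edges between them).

Treewidth 4.
Bags: B1 = {a, b, e, f, g}  B2 = {a, b, c, e, g}  B3 = {a, b, d, e, g}  B4 = {a, b, e, g, h}
Tree: B1–B2, B2–B3, B3–B4

Every bag has size at most 5, so the width is 5 − 1 = 4 and tw(G) ≤ 4. For the lower bound: the 5 vertex sets {a,f}, {c,e}, {d,g}, {b}, {h} are disjoint, each induces a connected subgraph, and every pair is joined by at least one edge of G. Contracting each set to a single vertex therefore yields K_{5} as a minor, and since treewidth is minor-monotone, tw(G) ≥ tw(K_{5}) = 4. Hence tw(G) = 4 exactly.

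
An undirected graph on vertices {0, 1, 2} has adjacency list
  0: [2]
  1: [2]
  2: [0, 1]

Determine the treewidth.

A width-1 tree decomposition is:
Bags: B1 = {0, 2}  B2 = {1, 2}
Tree: B1–B2
Every bag has size at most 2, so the width is 2 − 1 = 1 and tw(G) ≤ 1. G has an edge, so its treewidth is at least 1. Combining the bounds, tw(G) = 1.

1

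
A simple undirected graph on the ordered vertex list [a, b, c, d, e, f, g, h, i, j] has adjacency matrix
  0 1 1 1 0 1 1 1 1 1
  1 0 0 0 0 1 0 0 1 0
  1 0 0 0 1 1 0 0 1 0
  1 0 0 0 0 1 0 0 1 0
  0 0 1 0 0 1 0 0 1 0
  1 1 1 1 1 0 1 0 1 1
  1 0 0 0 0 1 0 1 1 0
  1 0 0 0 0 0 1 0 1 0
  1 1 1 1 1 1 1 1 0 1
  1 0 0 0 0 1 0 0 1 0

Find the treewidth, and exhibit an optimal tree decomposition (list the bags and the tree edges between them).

Treewidth 3.
Bags: B1 = {a, c, f, i}  B2 = {a, f, g, i}  B3 = {a, f, i, j}  B4 = {a, d, f, i}  B5 = {a, g, h, i}  B6 = {c, e, f, i}  B7 = {a, b, f, i}
Tree: B1–B2, B1–B3, B2–B4, B2–B5, B1–B6, B4–B7

The largest bag has 4 vertices, giving width 3; this decomposition certifies tw(G) ≤ 3. On the other hand G contains the 4-clique {a, g, h, i}. A clique must lie in a single bag of any decomposition, so no decomposition can have width below 3. Combining the bounds, tw(G) = 3.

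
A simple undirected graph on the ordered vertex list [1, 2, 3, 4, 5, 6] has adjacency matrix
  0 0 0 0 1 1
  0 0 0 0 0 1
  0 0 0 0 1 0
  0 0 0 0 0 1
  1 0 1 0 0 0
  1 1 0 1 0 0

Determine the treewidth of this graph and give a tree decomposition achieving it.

Treewidth 1.
Bags: B1 = {4, 6}  B2 = {2, 6}  B3 = {1, 6}  B4 = {1, 5}  B5 = {3, 5}
Tree: B1–B2, B2–B3, B3–B4, B4–B5

Each bag holds 2 vertices, so the decomposition has width 1, which upper-bounds the treewidth. G has an edge, so its treewidth is at least 1. Hence tw(G) = 1 exactly.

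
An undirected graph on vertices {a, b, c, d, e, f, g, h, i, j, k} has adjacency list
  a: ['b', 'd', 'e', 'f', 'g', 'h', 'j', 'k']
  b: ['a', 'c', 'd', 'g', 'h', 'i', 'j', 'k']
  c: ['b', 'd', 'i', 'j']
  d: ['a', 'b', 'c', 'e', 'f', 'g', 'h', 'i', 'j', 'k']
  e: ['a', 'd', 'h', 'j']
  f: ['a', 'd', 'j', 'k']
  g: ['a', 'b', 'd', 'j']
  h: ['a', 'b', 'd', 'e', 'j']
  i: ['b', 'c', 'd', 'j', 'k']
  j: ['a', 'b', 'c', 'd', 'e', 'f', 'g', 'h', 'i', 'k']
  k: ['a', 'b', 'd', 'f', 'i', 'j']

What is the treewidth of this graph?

4

A width-4 tree decomposition is:
Bags: B1 = {a, b, d, g, j}  B2 = {a, b, d, j, k}  B3 = {a, b, d, h, j}  B4 = {b, d, i, j, k}  B5 = {b, c, d, i, j}  B6 = {a, d, f, j, k}  B7 = {a, d, e, h, j}
Tree: B1–B2, B2–B3, B2–B4, B4–B5, B2–B6, B3–B7
Every bag has size at most 5, so the width is 5 − 1 = 4 and tw(G) ≤ 4. Conversely, {a, d, e, h, j} is a clique of size 5, and the vertices of any clique must share a bag in every tree decomposition; so some bag has ≥ 5 vertices and tw(G) ≥ 4. Hence tw(G) = 4 exactly.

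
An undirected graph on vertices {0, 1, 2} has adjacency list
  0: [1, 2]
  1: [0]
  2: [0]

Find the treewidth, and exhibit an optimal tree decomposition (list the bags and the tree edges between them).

Treewidth 1.
Bags: B1 = {0, 1}  B2 = {0, 2}
Tree: B1–B2

The largest bag has 2 vertices, giving width 1; this decomposition certifies tw(G) ≤ 1. Since G has at least one edge (e.g. 1–0), it is not an edgeless graph, so tw(G) ≥ 1. The upper and lower bounds meet at 1, so that is the treewidth.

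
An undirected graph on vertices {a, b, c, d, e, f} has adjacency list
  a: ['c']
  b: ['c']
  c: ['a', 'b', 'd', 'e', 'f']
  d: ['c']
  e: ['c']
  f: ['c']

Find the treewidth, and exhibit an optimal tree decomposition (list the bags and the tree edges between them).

Every bag has size at most 2, so the width is 2 − 1 = 1 and tw(G) ≤ 1. Any graph with an edge has treewidth ≥ 1, and G has the edge f–c. Hence tw(G) = 1 exactly.

Treewidth 1.
Bags: B1 = {c, f}  B2 = {c, d}  B3 = {c, e}  B4 = {b, c}  B5 = {a, c}
Tree: B1–B2, B2–B3, B1–B4, B4–B5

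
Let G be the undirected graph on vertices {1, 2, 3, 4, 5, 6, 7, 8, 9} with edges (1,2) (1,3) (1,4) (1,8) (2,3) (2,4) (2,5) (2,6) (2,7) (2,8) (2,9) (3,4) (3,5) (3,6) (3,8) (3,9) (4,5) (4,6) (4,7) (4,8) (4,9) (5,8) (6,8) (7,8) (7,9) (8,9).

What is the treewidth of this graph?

4

A width-4 tree decomposition is:
Bags: B1 = {2, 3, 4, 8, 9}  B2 = {2, 3, 4, 6, 8}  B3 = {2, 3, 4, 5, 8}  B4 = {2, 4, 7, 8, 9}  B5 = {1, 2, 3, 4, 8}
Tree: B1–B2, B2–B3, B1–B4, B1–B5
Every bag has size at most 5, so the width is 5 − 1 = 4 and tw(G) ≤ 4. For the lower bound, the 5 vertices {1, 2, 3, 4, 8} are pairwise adjacent, and any tree decomposition puts a clique entirely inside one bag — forcing width ≥ 4. Hence tw(G) = 4 exactly.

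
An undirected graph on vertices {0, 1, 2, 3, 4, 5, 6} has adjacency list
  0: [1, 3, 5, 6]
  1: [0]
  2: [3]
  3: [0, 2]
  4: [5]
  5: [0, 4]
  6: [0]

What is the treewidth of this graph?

1

A width-1 tree decomposition is:
Bags: B1 = {0, 1}  B2 = {0, 3}  B3 = {0, 6}  B4 = {0, 5}  B5 = {2, 3}  B6 = {4, 5}
Tree: B1–B2, B1–B3, B3–B4, B2–B5, B4–B6
Each bag holds 2 vertices, so the decomposition has width 1, which upper-bounds the treewidth. Since G has at least one edge (e.g. 1–0), it is not an edgeless graph, so tw(G) ≥ 1. Therefore the treewidth is 1.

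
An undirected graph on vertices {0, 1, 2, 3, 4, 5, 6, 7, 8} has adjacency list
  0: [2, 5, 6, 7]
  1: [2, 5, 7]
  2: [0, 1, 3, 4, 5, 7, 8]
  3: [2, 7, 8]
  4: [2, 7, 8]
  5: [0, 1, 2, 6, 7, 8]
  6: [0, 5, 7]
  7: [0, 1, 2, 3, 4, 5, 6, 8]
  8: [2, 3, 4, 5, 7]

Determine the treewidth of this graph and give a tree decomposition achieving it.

Treewidth 3.
Bags: B1 = {2, 5, 7, 8}  B2 = {0, 2, 5, 7}  B3 = {2, 3, 7, 8}  B4 = {2, 4, 7, 8}  B5 = {0, 5, 6, 7}  B6 = {1, 2, 5, 7}
Tree: B1–B2, B1–B3, B3–B4, B2–B5, B1–B6

The largest bag has 4 vertices, giving width 3; this decomposition certifies tw(G) ≤ 3. On the other hand G contains the 4-clique {2, 3, 7, 8}. A clique must lie in a single bag of any decomposition, so no decomposition can have width below 3. The upper and lower bounds meet at 3, so that is the treewidth.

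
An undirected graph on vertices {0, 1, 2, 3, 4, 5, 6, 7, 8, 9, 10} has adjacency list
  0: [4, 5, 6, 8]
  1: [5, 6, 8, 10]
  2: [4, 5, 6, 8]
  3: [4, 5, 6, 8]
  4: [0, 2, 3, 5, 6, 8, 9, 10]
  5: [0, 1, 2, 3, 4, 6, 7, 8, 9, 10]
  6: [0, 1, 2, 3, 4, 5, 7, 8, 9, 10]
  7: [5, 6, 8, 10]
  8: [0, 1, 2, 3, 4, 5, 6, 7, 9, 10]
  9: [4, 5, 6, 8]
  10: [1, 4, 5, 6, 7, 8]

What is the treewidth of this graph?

4

A width-4 tree decomposition is:
Bags: B1 = {0, 4, 5, 6, 8}  B2 = {4, 5, 6, 8, 10}  B3 = {4, 5, 6, 8, 9}  B4 = {5, 6, 7, 8, 10}  B5 = {2, 4, 5, 6, 8}  B6 = {1, 5, 6, 8, 10}  B7 = {3, 4, 5, 6, 8}
Tree: B1–B2, B2–B3, B2–B4, B3–B5, B2–B6, B3–B7
Every bag has size at most 5, so the width is 5 − 1 = 4 and tw(G) ≤ 4. For the lower bound, the 5 vertices {1, 5, 6, 8, 10} are pairwise adjacent, and any tree decomposition puts a clique entirely inside one bag — forcing width ≥ 4. Combining the bounds, tw(G) = 4.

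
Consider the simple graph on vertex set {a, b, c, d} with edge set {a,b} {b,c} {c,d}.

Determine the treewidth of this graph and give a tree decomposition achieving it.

Each bag holds 2 vertices, so the decomposition has width 1, which upper-bounds the treewidth. Any graph with an edge has treewidth ≥ 1, and G has the edge a–b. Hence tw(G) = 1 exactly.

Treewidth 1.
One such decomposition:
Bags: B1 = {a, b}  B2 = {b, c}  B3 = {c, d}
Tree: B1–B2, B2–B3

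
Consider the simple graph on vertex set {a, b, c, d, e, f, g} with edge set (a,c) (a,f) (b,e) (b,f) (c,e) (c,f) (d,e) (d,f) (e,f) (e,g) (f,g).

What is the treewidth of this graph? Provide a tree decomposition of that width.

Every bag has size at most 3, so the width is 3 − 1 = 2 and tw(G) ≤ 2. For the lower bound, the 3 vertices {d, e, f} are pairwise adjacent, and any tree decomposition puts a clique entirely inside one bag — forcing width ≥ 2. Combining the bounds, tw(G) = 2.

Treewidth 2.
One such decomposition:
Bags: B1 = {b, e, f}  B2 = {c, e, f}  B3 = {e, f, g}  B4 = {d, e, f}  B5 = {a, c, f}
Tree: B1–B2, B2–B3, B1–B4, B2–B5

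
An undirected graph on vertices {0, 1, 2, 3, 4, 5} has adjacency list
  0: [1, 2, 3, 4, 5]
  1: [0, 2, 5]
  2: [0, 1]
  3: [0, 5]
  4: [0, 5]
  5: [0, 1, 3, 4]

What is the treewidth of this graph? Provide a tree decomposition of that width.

Treewidth 2.
One such decomposition:
Bags: B1 = {0, 4, 5}  B2 = {0, 3, 5}  B3 = {0, 1, 5}  B4 = {0, 1, 2}
Tree: B1–B2, B2–B3, B3–B4

Each bag holds 3 vertices, so the decomposition has width 2, which upper-bounds the treewidth. On the other hand G contains the 3-clique {0, 1, 2}. A clique must lie in a single bag of any decomposition, so no decomposition can have width below 2. Hence tw(G) = 2 exactly.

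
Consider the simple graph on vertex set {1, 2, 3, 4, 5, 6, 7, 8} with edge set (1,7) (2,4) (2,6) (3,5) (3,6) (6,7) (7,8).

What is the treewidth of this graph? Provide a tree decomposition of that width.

The largest bag has 2 vertices, giving width 1; this decomposition certifies tw(G) ≤ 1. Since G has at least one edge (e.g. 6–2), it is not an edgeless graph, so tw(G) ≥ 1. Hence tw(G) = 1 exactly.

Treewidth 1.
One optimal decomposition is:
Bags: B1 = {2, 6}  B2 = {2, 4}  B3 = {3, 6}  B4 = {6, 7}  B5 = {7, 8}  B6 = {1, 7}  B7 = {3, 5}
Tree: B1–B2, B1–B3, B3–B4, B4–B5, B4–B6, B3–B7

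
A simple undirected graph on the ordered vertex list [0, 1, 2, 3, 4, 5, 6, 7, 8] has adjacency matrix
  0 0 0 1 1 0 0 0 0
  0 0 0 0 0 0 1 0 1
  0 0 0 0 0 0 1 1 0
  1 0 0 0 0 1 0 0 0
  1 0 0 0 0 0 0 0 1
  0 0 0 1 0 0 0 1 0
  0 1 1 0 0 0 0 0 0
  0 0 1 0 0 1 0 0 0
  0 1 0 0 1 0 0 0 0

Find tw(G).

2

A width-2 tree decomposition is:
Bags: B1 = {0, 4, 8}  B2 = {0, 3, 8}  B3 = {3, 5, 8}  B4 = {5, 7, 8}  B5 = {2, 7, 8}  B6 = {2, 6, 8}  B7 = {1, 6, 8}
Tree: B1–B2, B2–B3, B3–B4, B4–B5, B5–B6, B6–B7
Each bag holds 3 vertices, so the decomposition has width 2, which upper-bounds the treewidth. The edges 8–4–0–3–5–7–2–6–1–8 form a cycle, so G is not a tree and its treewidth is at least 2. Combining the bounds, tw(G) = 2.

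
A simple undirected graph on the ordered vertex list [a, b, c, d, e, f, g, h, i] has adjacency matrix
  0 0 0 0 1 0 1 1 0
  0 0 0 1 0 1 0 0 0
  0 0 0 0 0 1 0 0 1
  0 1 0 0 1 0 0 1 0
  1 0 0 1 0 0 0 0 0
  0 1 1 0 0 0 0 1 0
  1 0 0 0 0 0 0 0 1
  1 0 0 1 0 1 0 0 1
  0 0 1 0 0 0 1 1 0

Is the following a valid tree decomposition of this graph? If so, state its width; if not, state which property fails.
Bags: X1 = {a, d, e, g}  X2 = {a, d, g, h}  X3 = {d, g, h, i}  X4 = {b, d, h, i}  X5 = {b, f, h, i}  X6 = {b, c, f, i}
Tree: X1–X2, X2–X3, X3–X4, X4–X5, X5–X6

Checking the three conditions: (i) the bags cover all of {a, b, c, d, e, f, g, h, i}; (ii) for each edge, some bag contains both endpoints; (iii) the bags containing any fixed vertex form a subtree. All hold, so the decomposition is valid with width 4 − 1 = 3.

Yes; width 3.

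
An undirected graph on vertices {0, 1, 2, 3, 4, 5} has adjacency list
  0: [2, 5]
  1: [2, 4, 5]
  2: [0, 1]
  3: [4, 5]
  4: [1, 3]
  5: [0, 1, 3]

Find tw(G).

2

A width-2 tree decomposition is:
Bags: B1 = {0, 1, 2}  B2 = {0, 1, 5}  B3 = {1, 4, 5}  B4 = {3, 4, 5}
Tree: B1–B2, B2–B3, B3–B4
Every bag has size at most 3, so the width is 3 − 1 = 2 and tw(G) ≤ 2. The edges 2–0–5–1–2 form a cycle, so G is not a tree and its treewidth is at least 2. Combining the bounds, tw(G) = 2.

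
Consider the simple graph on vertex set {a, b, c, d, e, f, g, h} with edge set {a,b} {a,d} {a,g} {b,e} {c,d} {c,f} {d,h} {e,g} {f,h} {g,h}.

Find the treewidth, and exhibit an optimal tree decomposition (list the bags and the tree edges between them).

Treewidth 2.
One such decomposition:
Bags: B1 = {a, b, e}  B2 = {a, e, g}  B3 = {a, d, g}  B4 = {d, g, h}  B5 = {c, d, h}  B6 = {c, f, h}
Tree: B1–B2, B2–B3, B3–B4, B4–B5, B5–B6

The largest bag has 3 vertices, giving width 2; this decomposition certifies tw(G) ≤ 2. The edges b–e–g–a–b form a cycle, so G is not a tree and its treewidth is at least 2. The upper and lower bounds meet at 2, so that is the treewidth.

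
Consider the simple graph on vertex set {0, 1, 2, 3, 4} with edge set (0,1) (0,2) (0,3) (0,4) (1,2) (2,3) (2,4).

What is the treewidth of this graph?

2

A width-2 tree decomposition is:
Bags: B1 = {0, 2, 4}  B2 = {0, 2, 3}  B3 = {0, 1, 2}
Tree: B1–B2, B1–B3
Every bag has size at most 3, so the width is 3 − 1 = 2 and tw(G) ≤ 2. On the other hand G contains the 3-clique {0, 1, 2}. A clique must lie in a single bag of any decomposition, so no decomposition can have width below 2. Hence tw(G) = 2 exactly.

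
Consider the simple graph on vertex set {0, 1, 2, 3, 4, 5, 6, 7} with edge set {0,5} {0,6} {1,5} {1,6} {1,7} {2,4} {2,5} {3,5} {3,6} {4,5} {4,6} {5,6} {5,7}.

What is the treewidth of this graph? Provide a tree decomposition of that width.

Treewidth 2.
One such decomposition:
Bags: B1 = {4, 5, 6}  B2 = {2, 4, 5}  B3 = {0, 5, 6}  B4 = {1, 5, 6}  B5 = {1, 5, 7}  B6 = {3, 5, 6}
Tree: B1–B2, B1–B3, B1–B4, B4–B5, B1–B6

Every bag has size at most 3, so the width is 3 − 1 = 2 and tw(G) ≤ 2. Conversely, {2, 4, 5} is a clique of size 3, and the vertices of any clique must share a bag in every tree decomposition; so some bag has ≥ 3 vertices and tw(G) ≥ 2. The upper and lower bounds meet at 2, so that is the treewidth.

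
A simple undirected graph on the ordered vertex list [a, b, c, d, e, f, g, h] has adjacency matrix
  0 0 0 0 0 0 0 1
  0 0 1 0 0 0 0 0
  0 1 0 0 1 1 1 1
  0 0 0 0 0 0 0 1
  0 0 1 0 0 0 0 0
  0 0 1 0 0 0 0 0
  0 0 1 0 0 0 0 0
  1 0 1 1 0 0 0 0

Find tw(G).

1

A width-1 tree decomposition is:
Bags: B1 = {c, e}  B2 = {c, h}  B3 = {a, h}  B4 = {d, h}  B5 = {b, c}  B6 = {c, f}  B7 = {c, g}
Tree: B1–B2, B2–B3, B3–B4, B1–B5, B2–B6, B1–B7
Each bag holds 2 vertices, so the decomposition has width 1, which upper-bounds the treewidth. G has an edge, so its treewidth is at least 1. The upper and lower bounds meet at 1, so that is the treewidth.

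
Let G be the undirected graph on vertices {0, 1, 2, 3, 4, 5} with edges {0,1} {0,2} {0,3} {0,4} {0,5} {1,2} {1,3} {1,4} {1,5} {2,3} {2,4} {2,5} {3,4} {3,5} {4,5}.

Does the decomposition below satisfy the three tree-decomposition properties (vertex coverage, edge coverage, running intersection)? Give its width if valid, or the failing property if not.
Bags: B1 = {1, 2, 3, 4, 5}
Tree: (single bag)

No — vertex 0 appears in no bag.

A tree decomposition must satisfy three properties: every vertex lies in some bag; for every edge, both endpoints lie together in some bag; and for every vertex, the bags containing it form a connected subtree. Here vertex 0 appears in no bag, so the decomposition is invalid.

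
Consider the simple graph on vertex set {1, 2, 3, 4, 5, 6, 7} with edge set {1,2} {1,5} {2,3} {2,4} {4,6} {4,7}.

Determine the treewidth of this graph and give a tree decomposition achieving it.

Treewidth 1.
Bags: B1 = {4, 7}  B2 = {2, 4}  B3 = {2, 3}  B4 = {1, 2}  B5 = {1, 5}  B6 = {4, 6}
Tree: B1–B2, B2–B3, B2–B4, B4–B5, B2–B6

Every bag has size at most 2, so the width is 2 − 1 = 1 and tw(G) ≤ 1. Since G has at least one edge (e.g. 7–4), it is not an edgeless graph, so tw(G) ≥ 1. Combining the bounds, tw(G) = 1.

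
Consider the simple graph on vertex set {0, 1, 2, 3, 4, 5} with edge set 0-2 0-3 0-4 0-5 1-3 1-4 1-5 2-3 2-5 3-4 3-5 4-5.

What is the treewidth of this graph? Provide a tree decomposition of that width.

Each bag holds 4 vertices, so the decomposition has width 3, which upper-bounds the treewidth. For the lower bound, the 4 vertices {0, 2, 3, 5} are pairwise adjacent, and any tree decomposition puts a clique entirely inside one bag — forcing width ≥ 3. Combining the bounds, tw(G) = 3.

Treewidth 3.
One optimal decomposition is:
Bags: B1 = {1, 3, 4, 5}  B2 = {0, 3, 4, 5}  B3 = {0, 2, 3, 5}
Tree: B1–B2, B2–B3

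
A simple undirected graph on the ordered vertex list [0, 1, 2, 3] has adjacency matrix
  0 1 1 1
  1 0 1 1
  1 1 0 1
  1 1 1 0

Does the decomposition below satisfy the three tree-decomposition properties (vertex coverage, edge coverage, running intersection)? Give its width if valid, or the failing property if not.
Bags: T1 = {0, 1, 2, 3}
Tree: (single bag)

Yes; width 3.

Vertex coverage: the bags together contain {0, 1, 2, 3}, the full vertex set. Edge coverage: each edge of G has both endpoints in at least one bag. Running intersection: for every vertex, the bags containing it form a connected subtree. All three properties hold, so this is a valid tree decomposition of width max|bag| − 1 = 3, and hence tw(G) ≤ 3.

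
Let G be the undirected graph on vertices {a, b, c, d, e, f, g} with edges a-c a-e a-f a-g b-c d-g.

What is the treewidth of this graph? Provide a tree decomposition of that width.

Treewidth 1.
One such decomposition:
Bags: B1 = {a, g}  B2 = {d, g}  B3 = {a, f}  B4 = {a, c}  B5 = {a, e}  B6 = {b, c}
Tree: B1–B2, B1–B3, B1–B4, B3–B5, B4–B6

The largest bag has 2 vertices, giving width 1; this decomposition certifies tw(G) ≤ 1. Since G has at least one edge (e.g. g–a), it is not an edgeless graph, so tw(G) ≥ 1. Hence tw(G) = 1 exactly.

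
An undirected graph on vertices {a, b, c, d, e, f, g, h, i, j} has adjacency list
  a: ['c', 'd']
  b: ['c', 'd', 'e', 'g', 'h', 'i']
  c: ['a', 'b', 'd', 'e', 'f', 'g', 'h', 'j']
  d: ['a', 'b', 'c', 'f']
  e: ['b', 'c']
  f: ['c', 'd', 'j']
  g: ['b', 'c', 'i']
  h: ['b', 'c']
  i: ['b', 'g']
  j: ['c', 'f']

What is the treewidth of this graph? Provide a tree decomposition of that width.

The largest bag has 3 vertices, giving width 2; this decomposition certifies tw(G) ≤ 2. For the lower bound, the 3 vertices {a, c, d} are pairwise adjacent, and any tree decomposition puts a clique entirely inside one bag — forcing width ≥ 2. The upper and lower bounds meet at 2, so that is the treewidth.

Treewidth 2.
One optimal decomposition is:
Bags: B1 = {b, c, d}  B2 = {c, d, f}  B3 = {b, c, g}  B4 = {b, c, e}  B5 = {b, c, h}  B6 = {c, f, j}  B7 = {b, g, i}  B8 = {a, c, d}
Tree: B1–B2, B1–B3, B1–B4, B1–B5, B2–B6, B3–B7, B1–B8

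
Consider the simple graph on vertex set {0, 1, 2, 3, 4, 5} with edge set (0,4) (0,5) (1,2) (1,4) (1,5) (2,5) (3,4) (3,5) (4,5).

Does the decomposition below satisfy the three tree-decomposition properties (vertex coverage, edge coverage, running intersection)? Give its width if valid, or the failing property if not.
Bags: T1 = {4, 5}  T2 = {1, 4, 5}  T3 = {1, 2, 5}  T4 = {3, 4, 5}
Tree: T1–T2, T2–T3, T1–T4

A tree decomposition must satisfy three properties: every vertex lies in some bag; for every edge, both endpoints lie together in some bag; and for every vertex, the bags containing it form a connected subtree. Here vertex 0 appears in no bag, so the decomposition is invalid.

No — vertex 0 appears in no bag.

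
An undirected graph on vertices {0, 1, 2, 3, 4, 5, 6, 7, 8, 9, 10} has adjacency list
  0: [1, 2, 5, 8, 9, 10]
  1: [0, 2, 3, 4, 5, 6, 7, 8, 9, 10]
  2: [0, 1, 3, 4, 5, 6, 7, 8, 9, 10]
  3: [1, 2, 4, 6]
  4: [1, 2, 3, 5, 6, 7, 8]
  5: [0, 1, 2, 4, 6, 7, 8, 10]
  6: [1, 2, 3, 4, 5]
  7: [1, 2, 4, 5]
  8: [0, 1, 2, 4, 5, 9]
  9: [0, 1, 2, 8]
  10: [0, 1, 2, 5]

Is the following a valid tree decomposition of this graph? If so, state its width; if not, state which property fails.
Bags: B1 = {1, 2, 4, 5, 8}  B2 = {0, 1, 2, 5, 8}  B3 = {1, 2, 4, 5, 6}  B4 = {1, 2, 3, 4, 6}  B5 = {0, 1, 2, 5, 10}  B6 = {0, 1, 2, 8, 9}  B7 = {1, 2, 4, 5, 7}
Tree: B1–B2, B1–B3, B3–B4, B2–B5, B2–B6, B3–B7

Yes; width 4.

Every vertex of G appears in some bag (union = {0, 1, 2, 3, 4, 5, 6, 7, 8, 9, 10}); every edge is covered by a bag; and for each vertex v the set of bags containing v is connected in the bag tree. The decomposition is therefore valid. The largest bag has 5 vertices, so the width is 4.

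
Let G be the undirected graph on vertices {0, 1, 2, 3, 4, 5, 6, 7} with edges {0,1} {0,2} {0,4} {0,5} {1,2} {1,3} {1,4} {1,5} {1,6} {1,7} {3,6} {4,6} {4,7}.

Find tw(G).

A width-2 tree decomposition is:
Bags: B1 = {0, 1, 2}  B2 = {0, 1, 4}  B3 = {0, 1, 5}  B4 = {1, 4, 7}  B5 = {1, 4, 6}  B6 = {1, 3, 6}
Tree: B1–B2, B2–B3, B2–B4, B2–B5, B5–B6
The largest bag has 3 vertices, giving width 2; this decomposition certifies tw(G) ≤ 2. For the lower bound, the 3 vertices {0, 1, 2} are pairwise adjacent, and any tree decomposition puts a clique entirely inside one bag — forcing width ≥ 2. Hence tw(G) = 2 exactly.

2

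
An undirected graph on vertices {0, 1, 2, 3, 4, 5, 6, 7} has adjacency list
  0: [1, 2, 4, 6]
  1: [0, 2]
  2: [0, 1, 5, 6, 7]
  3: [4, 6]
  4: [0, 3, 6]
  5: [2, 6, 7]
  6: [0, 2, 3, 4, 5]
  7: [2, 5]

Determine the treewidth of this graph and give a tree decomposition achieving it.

Treewidth 2.
One such decomposition:
Bags: B1 = {0, 4, 6}  B2 = {3, 4, 6}  B3 = {0, 2, 6}  B4 = {2, 5, 6}  B5 = {2, 5, 7}  B6 = {0, 1, 2}
Tree: B1–B2, B1–B3, B3–B4, B4–B5, B3–B6

Every bag has size at most 3, so the width is 3 − 1 = 2 and tw(G) ≤ 2. Conversely, {0, 1, 2} is a clique of size 3, and the vertices of any clique must share a bag in every tree decomposition; so some bag has ≥ 3 vertices and tw(G) ≥ 2. Combining the bounds, tw(G) = 2.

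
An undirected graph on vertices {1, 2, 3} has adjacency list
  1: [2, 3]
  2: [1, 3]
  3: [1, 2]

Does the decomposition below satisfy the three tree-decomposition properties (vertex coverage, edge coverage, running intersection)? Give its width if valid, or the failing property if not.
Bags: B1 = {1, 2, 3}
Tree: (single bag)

Yes; width 2.

Every vertex of G appears in some bag (union = {1, 2, 3}); every edge is covered by a bag; and for each vertex v the set of bags containing v is connected in the bag tree. The decomposition is therefore valid. The largest bag has 3 vertices, so the width is 2.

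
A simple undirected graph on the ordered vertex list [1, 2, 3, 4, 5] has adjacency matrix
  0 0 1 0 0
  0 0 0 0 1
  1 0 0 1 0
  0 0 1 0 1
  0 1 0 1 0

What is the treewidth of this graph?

1

A width-1 tree decomposition is:
Bags: B1 = {3, 4}  B2 = {4, 5}  B3 = {1, 3}  B4 = {2, 5}
Tree: B1–B2, B1–B3, B2–B4
Each bag holds 2 vertices, so the decomposition has width 1, which upper-bounds the treewidth. Any graph with an edge has treewidth ≥ 1, and G has the edge 4–3. Hence tw(G) = 1 exactly.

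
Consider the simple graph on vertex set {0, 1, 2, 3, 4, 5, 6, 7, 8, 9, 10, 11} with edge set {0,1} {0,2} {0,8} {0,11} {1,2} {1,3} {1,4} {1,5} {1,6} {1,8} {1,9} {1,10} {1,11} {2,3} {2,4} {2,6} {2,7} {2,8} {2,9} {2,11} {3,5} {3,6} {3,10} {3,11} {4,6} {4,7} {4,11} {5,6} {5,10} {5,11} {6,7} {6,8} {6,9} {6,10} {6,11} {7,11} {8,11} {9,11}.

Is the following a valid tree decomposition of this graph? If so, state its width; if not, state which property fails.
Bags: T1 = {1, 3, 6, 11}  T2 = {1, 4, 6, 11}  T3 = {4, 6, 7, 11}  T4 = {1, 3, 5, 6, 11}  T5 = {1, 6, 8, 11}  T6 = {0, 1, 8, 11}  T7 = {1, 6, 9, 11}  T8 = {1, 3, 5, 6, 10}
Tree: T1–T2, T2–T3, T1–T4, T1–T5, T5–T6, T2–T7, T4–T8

A tree decomposition must satisfy three properties: every vertex lies in some bag; for every edge, both endpoints lie together in some bag; and for every vertex, the bags containing it form a connected subtree. Here vertex 2 appears in no bag, so the decomposition is invalid.

No — vertex 2 appears in no bag.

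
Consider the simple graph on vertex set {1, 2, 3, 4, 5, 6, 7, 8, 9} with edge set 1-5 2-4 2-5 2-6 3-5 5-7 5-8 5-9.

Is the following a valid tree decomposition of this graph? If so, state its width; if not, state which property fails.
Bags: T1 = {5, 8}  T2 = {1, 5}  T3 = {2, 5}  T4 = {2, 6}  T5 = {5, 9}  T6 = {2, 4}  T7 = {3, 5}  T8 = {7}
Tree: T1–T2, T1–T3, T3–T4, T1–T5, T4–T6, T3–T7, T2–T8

A tree decomposition must satisfy three properties: every vertex lies in some bag; for every edge, both endpoints lie together in some bag; and for every vertex, the bags containing it form a connected subtree. Here edge (5,7) lies in no bag, so the decomposition is invalid.

No — edge (5,7) lies in no bag.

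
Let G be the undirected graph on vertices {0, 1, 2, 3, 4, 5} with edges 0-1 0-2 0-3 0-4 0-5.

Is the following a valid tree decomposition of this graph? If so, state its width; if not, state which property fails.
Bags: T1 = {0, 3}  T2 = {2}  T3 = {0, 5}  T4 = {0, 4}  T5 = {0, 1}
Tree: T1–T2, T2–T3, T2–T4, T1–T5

No — edge (0,2) lies in no bag.

A tree decomposition must satisfy three properties: every vertex lies in some bag; for every edge, both endpoints lie together in some bag; and for every vertex, the bags containing it form a connected subtree. Here edge (0,2) lies in no bag, so the decomposition is invalid.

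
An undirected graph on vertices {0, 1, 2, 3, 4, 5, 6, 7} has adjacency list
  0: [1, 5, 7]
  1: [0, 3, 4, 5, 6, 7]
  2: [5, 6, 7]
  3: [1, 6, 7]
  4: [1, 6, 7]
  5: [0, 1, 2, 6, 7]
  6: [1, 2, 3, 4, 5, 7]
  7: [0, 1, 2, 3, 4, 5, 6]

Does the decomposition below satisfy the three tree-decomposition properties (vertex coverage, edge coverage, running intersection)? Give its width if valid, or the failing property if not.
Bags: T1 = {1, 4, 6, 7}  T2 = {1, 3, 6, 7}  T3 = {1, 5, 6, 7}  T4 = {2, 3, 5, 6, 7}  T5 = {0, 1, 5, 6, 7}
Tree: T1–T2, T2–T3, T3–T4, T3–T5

A tree decomposition must satisfy three properties: every vertex lies in some bag; for every edge, both endpoints lie together in some bag; and for every vertex, the bags containing it form a connected subtree. Here bags containing vertex 3 are not connected in the tree, so the decomposition is invalid.

No — bags containing vertex 3 are not connected in the tree.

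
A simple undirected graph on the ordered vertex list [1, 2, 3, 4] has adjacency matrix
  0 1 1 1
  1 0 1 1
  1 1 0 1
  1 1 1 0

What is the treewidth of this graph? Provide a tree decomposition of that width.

Treewidth 3.
One optimal decomposition is:
Bags: B1 = {1, 2, 3, 4}
Tree: (single bag)

A single bag containing all 4 vertices is trivially a valid decomposition of width 3. On the other hand G contains the 4-clique {1, 2, 3, 4}. A clique must lie in a single bag of any decomposition, so no decomposition can have width below 3. The upper and lower bounds meet at 3, so that is the treewidth.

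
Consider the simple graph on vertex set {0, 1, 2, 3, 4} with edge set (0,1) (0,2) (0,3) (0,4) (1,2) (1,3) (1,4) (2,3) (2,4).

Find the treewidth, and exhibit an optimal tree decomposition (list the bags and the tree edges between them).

Treewidth 3.
Bags: B1 = {0, 1, 2, 3}  B2 = {0, 1, 2, 4}
Tree: B1–B2

The largest bag has 4 vertices, giving width 3; this decomposition certifies tw(G) ≤ 3. Conversely, {0, 1, 2, 3} is a clique of size 4, and the vertices of any clique must share a bag in every tree decomposition; so some bag has ≥ 4 vertices and tw(G) ≥ 3. Combining the bounds, tw(G) = 3.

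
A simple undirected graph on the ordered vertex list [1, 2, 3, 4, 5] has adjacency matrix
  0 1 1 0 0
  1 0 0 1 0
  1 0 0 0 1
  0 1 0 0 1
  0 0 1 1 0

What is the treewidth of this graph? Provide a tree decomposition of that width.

Treewidth 2.
One optimal decomposition is:
Bags: B1 = {1, 2, 4}  B2 = {1, 4, 5}  B3 = {1, 3, 5}
Tree: B1–B2, B2–B3

Every bag has size at most 3, so the width is 3 − 1 = 2 and tw(G) ≤ 2. Since 1–2–4–5–3–1 is a cycle in G, G is not acyclic. Forests are exactly the graphs of treewidth ≤ 1, so tw(G) ≥ 2. Combining the bounds, tw(G) = 2.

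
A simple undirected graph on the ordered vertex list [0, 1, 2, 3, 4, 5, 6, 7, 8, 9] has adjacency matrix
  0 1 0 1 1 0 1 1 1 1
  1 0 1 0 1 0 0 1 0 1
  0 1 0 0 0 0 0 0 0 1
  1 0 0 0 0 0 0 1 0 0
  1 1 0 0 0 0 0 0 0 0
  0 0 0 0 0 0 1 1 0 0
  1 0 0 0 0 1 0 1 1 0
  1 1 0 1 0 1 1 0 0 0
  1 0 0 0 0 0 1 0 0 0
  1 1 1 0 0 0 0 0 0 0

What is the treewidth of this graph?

A width-2 tree decomposition is:
Bags: B1 = {0, 1, 7}  B2 = {0, 6, 7}  B3 = {0, 6, 8}  B4 = {0, 1, 4}  B5 = {0, 3, 7}  B6 = {0, 1, 9}  B7 = {5, 6, 7}  B8 = {1, 2, 9}
Tree: B1–B2, B2–B3, B1–B4, B1–B5, B1–B6, B2–B7, B6–B8
The largest bag has 3 vertices, giving width 2; this decomposition certifies tw(G) ≤ 2. On the other hand G contains the 3-clique {0, 6, 8}. A clique must lie in a single bag of any decomposition, so no decomposition can have width below 2. Therefore the treewidth is 2.

2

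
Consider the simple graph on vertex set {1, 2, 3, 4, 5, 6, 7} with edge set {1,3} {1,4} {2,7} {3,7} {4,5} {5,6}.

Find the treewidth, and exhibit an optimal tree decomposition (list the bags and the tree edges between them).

Every bag has size at most 2, so the width is 2 − 1 = 1 and tw(G) ≤ 1. Any graph with an edge has treewidth ≥ 1, and G has the edge 2–7. The upper and lower bounds meet at 1, so that is the treewidth.

Treewidth 1.
One optimal decomposition is:
Bags: B1 = {2, 7}  B2 = {3, 7}  B3 = {1, 3}  B4 = {1, 4}  B5 = {4, 5}  B6 = {5, 6}
Tree: B1–B2, B2–B3, B3–B4, B4–B5, B5–B6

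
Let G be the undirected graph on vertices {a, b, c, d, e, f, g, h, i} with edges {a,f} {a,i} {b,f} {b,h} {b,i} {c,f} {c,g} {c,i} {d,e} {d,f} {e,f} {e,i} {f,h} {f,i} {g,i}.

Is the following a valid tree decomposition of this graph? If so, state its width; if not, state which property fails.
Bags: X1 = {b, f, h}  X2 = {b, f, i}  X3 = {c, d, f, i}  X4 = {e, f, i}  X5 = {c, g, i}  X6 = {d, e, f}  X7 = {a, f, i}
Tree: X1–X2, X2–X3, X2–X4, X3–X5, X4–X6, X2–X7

No — bags containing vertex d are not connected in the tree.

A tree decomposition must satisfy three properties: every vertex lies in some bag; for every edge, both endpoints lie together in some bag; and for every vertex, the bags containing it form a connected subtree. Here bags containing vertex d are not connected in the tree, so the decomposition is invalid.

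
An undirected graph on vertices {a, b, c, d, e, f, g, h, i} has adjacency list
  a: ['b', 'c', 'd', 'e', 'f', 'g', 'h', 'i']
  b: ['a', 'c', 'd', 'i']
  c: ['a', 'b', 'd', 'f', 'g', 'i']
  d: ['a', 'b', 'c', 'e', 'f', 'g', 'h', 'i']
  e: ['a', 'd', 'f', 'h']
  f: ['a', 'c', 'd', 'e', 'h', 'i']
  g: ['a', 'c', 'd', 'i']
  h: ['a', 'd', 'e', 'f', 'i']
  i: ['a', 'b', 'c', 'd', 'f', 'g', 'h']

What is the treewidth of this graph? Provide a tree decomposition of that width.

Every bag has size at most 5, so the width is 5 − 1 = 4 and tw(G) ≤ 4. For the lower bound, the 5 vertices {a, d, e, f, h} are pairwise adjacent, and any tree decomposition puts a clique entirely inside one bag — forcing width ≥ 4. Therefore the treewidth is 4.

Treewidth 4.
One such decomposition:
Bags: B1 = {a, d, f, h, i}  B2 = {a, c, d, f, i}  B3 = {a, d, e, f, h}  B4 = {a, c, d, g, i}  B5 = {a, b, c, d, i}
Tree: B1–B2, B1–B3, B2–B4, B4–B5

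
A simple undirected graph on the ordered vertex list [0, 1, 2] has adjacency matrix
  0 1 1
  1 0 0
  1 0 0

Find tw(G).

1

A width-1 tree decomposition is:
Bags: B1 = {0, 1}  B2 = {0, 2}
Tree: B1–B2
The largest bag has 2 vertices, giving width 1; this decomposition certifies tw(G) ≤ 1. Since G has at least one edge (e.g. 1–0), it is not an edgeless graph, so tw(G) ≥ 1. Hence tw(G) = 1 exactly.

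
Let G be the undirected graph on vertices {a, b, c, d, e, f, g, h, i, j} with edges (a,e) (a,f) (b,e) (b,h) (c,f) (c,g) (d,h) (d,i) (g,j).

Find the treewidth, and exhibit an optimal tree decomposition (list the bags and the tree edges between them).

Treewidth 1.
One such decomposition:
Bags: B1 = {g, j}  B2 = {c, g}  B3 = {c, f}  B4 = {a, f}  B5 = {a, e}  B6 = {b, e}  B7 = {b, h}  B8 = {d, h}  B9 = {d, i}
Tree: B1–B2, B2–B3, B3–B4, B4–B5, B5–B6, B6–B7, B7–B8, B8–B9

Every bag has size at most 2, so the width is 2 − 1 = 1 and tw(G) ≤ 1. Since G has at least one edge (e.g. j–g), it is not an edgeless graph, so tw(G) ≥ 1. The upper and lower bounds meet at 1, so that is the treewidth.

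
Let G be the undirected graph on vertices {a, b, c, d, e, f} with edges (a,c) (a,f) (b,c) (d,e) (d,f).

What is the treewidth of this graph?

A width-1 tree decomposition is:
Bags: B1 = {d, e}  B2 = {d, f}  B3 = {a, f}  B4 = {a, c}  B5 = {b, c}
Tree: B1–B2, B2–B3, B3–B4, B4–B5
Each bag holds 2 vertices, so the decomposition has width 1, which upper-bounds the treewidth. Any graph with an edge has treewidth ≥ 1, and G has the edge e–d. Combining the bounds, tw(G) = 1.

1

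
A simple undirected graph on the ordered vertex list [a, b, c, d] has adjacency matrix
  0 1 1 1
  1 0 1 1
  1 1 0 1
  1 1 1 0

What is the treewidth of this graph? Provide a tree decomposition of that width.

A single bag containing all 4 vertices is trivially a valid decomposition of width 3. On the other hand G contains the 4-clique {a, b, c, d}. A clique must lie in a single bag of any decomposition, so no decomposition can have width below 3. Hence tw(G) = 3 exactly.

Treewidth 3.
Bags: B1 = {a, b, c, d}
Tree: (single bag)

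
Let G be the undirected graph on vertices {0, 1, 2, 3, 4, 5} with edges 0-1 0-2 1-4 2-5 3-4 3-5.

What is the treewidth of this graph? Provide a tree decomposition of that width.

Each bag holds 3 vertices, so the decomposition has width 2, which upper-bounds the treewidth. The edges 2–5–3–4–1–0–2 form a cycle, so G is not a tree and its treewidth is at least 2. The upper and lower bounds meet at 2, so that is the treewidth.

Treewidth 2.
Bags: B1 = {2, 3, 5}  B2 = {2, 3, 4}  B3 = {1, 2, 4}  B4 = {0, 1, 2}
Tree: B1–B2, B2–B3, B3–B4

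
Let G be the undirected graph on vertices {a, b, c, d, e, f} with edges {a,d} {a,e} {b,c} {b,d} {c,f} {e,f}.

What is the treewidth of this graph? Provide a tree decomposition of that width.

Treewidth 2.
Bags: B1 = {b, c, d}  B2 = {c, d, f}  B3 = {d, e, f}  B4 = {a, d, e}
Tree: B1–B2, B2–B3, B3–B4

The largest bag has 3 vertices, giving width 2; this decomposition certifies tw(G) ≤ 2. For the lower bound, G contains the cycle d–b–c–f–e–a–d, so G is not a forest; only forests have treewidth ≤ 1, hence tw(G) ≥ 2. Hence tw(G) = 2 exactly.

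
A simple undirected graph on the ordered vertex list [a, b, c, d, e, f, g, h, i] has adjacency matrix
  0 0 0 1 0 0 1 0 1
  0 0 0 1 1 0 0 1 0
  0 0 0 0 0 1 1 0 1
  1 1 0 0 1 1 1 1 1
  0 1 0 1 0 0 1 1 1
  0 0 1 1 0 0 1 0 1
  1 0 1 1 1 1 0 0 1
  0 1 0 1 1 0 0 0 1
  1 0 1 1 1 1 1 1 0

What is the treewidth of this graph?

3

A width-3 tree decomposition is:
Bags: B1 = {c, f, g, i}  B2 = {d, f, g, i}  B3 = {a, d, g, i}  B4 = {d, e, g, i}  B5 = {d, e, h, i}  B6 = {b, d, e, h}
Tree: B1–B2, B2–B3, B3–B4, B4–B5, B5–B6
Each bag holds 4 vertices, so the decomposition has width 3, which upper-bounds the treewidth. For the lower bound, the 4 vertices {b, d, e, h} are pairwise adjacent, and any tree decomposition puts a clique entirely inside one bag — forcing width ≥ 3. Combining the bounds, tw(G) = 3.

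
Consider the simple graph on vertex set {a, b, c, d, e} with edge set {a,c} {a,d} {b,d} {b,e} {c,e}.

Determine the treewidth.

A width-2 tree decomposition is:
Bags: B1 = {a, c, e}  B2 = {a, b, e}  B3 = {a, b, d}
Tree: B1–B2, B2–B3
Each bag holds 3 vertices, so the decomposition has width 2, which upper-bounds the treewidth. The edges a–c–e–b–d–a form a cycle, so G is not a tree and its treewidth is at least 2. Therefore the treewidth is 2.

2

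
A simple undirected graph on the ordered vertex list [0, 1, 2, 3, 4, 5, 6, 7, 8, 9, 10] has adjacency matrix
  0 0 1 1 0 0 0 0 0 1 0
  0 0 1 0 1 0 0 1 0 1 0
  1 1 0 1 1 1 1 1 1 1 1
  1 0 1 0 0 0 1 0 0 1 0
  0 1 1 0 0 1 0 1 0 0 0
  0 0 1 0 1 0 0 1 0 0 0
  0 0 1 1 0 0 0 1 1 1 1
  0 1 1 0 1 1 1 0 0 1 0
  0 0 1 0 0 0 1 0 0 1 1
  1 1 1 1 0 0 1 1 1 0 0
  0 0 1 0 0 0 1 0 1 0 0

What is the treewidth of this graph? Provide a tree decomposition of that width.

Treewidth 3.
Bags: B1 = {1, 2, 7, 9}  B2 = {1, 2, 4, 7}  B3 = {2, 6, 7, 9}  B4 = {2, 6, 8, 9}  B5 = {2, 3, 6, 9}  B6 = {2, 4, 5, 7}  B7 = {2, 6, 8, 10}  B8 = {0, 2, 3, 9}
Tree: B1–B2, B1–B3, B3–B4, B4–B5, B2–B6, B4–B7, B5–B8

The largest bag has 4 vertices, giving width 3; this decomposition certifies tw(G) ≤ 3. For the lower bound, the 4 vertices {0, 2, 3, 9} are pairwise adjacent, and any tree decomposition puts a clique entirely inside one bag — forcing width ≥ 3. The upper and lower bounds meet at 3, so that is the treewidth.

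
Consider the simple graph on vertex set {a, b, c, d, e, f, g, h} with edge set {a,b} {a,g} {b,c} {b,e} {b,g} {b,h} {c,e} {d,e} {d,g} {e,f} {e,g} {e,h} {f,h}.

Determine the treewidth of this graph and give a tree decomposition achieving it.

Each bag holds 3 vertices, so the decomposition has width 2, which upper-bounds the treewidth. On the other hand G contains the 3-clique {d, e, g}. A clique must lie in a single bag of any decomposition, so no decomposition can have width below 2. The upper and lower bounds meet at 2, so that is the treewidth.

Treewidth 2.
Bags: B1 = {b, e, h}  B2 = {b, e, g}  B3 = {a, b, g}  B4 = {d, e, g}  B5 = {b, c, e}  B6 = {e, f, h}
Tree: B1–B2, B2–B3, B2–B4, B2–B5, B1–B6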